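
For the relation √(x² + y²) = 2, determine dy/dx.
Differentiate both sides with respect to x, treating y as y(x). By the chain rule, any term containing y contributes a factor of y' = dy/dx when we differentiate it.

Move every term to one side and write the relation as F(x, y) = 0. Term by term,
  d/dx[√(x^2 + y^2)] = (x + y·y')/√(x^2 + y^2)
  d/dx[-2] = 0

The pieces without y' make up ∂F/∂x and the coefficient of y' is ∂F/∂y:
  ∂F/∂x = x/√(x^2 + y^2),
  ∂F/∂y = y/√(x^2 + y^2).

Since d/dx[F] = ∂F/∂x + (∂F/∂y)·y' = 0, solve for y':
  (∂F/∂y)·y' = -∂F/∂x
  dy/dx = -(∂F/∂x)/(∂F/∂y) = -(x/√(x^2 + y^2))/(y/√(x^2 + y^2)) = -x/y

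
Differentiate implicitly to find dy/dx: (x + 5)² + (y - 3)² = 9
Differentiate the relation implicitly: treat y = y(x) and apply the chain rule, so every y-derivative picks up a y' = dy/dx factor.

With everything moved to the left-hand side, differentiate term by term:
  d/dx[(x + 5)^2] = 2x + 10
  d/dx[(y - 3)^2] = 2·y'(y - 3)
  d/dx[-9] = 0

Separating the contributions that come from x directly and those that come through y:
  without y':      2x + 10
  multiplying y':  2y - 6

so (2x + 10) + (2y - 6)·y' = 0, and therefore
  dy/dx = -(2x + 10)/(2y - 6) = (-x - 5)/(y - 3)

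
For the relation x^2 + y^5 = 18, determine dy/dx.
Differentiate both sides with respect to x, treating y as y(x). By the chain rule, any term containing y contributes a factor of y' = dy/dx when we differentiate it.

Move every term to one side and write the relation as F(x, y) = 0. Term by term,
  d/dx[x^2] = 2x
  d/dx[y^5] = 5y^4·y'
  d/dx[-18] = 0

The pieces without y' make up ∂F/∂x and the coefficient of y' is ∂F/∂y:
  ∂F/∂x = 2x,
  ∂F/∂y = 5y^4.

Since d/dx[F] = ∂F/∂x + (∂F/∂y)·y' = 0, solve for y':
  (∂F/∂y)·y' = -∂F/∂x
  dy/dx = -(∂F/∂x)/(∂F/∂y) = -(2x)/(5y^4) = -2x/(5y^4)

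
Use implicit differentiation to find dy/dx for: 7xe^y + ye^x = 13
Take d/dx of both sides. Since y is implicitly a function of x, the chain rule attaches a y' = dy/dx factor whenever we differentiate through y.

Set F(x, y) = (left side) − (right side), so the curve is F = 0. Differentiating each term of F:
  d/dx[7x·e^(y)] = 7x·y'·e^(y) + 7e^(y)
  d/dx[y·e^(x)] = y·e^(x) + y'·e^(x)
  d/dx[-13] = 0

Collecting, the y'-free part is the partial derivative in x and the y' coefficient is the partial derivative in y:
  ∂F/∂x = y·e^(x) + 7e^(y)
  ∂F/∂y = 7x·e^(y) + e^(x)

so d/dx[F(x, y(x))] = ∂F/∂x + (∂F/∂y)·y' = 0. Rearranging,
  dy/dx = -(∂F/∂x)/(∂F/∂y) = -(y·e^(x) + 7e^(y))/(7x·e^(y) + e^(x)) = (-y·e^(x) - 7e^(y))/(7x·e^(y) + e^(x))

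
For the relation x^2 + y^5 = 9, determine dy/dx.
Differentiate both sides with respect to x, treating y as y(x). By the chain rule, any term containing y contributes a factor of y' = dy/dx when we differentiate it.

Move every term to one side and write the relation as F(x, y) = 0. Term by term,
  d/dx[x^2] = 2x
  d/dx[y^5] = 5y^4·y'
  d/dx[-9] = 0

The pieces without y' make up ∂F/∂x and the coefficient of y' is ∂F/∂y:
  ∂F/∂x = 2x,
  ∂F/∂y = 5y^4.

Since d/dx[F] = ∂F/∂x + (∂F/∂y)·y' = 0, solve for y':
  (∂F/∂y)·y' = -∂F/∂x
  dy/dx = -(∂F/∂x)/(∂F/∂y) = -(2x)/(5y^4) = -2x/(5y^4)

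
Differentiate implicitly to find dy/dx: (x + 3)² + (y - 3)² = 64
Differentiate the relation implicitly: treat y = y(x) and apply the chain rule, so every y-derivative picks up a y' = dy/dx factor.

With everything moved to the left-hand side, differentiate term by term:
  d/dx[(x + 3)^2] = 2x + 6
  d/dx[(y - 3)^2] = 2·y'(y - 3)
  d/dx[-64] = 0

Separating the contributions that come from x directly and those that come through y:
  without y':      2x + 6
  multiplying y':  2y - 6

so (2x + 6) + (2y - 6)·y' = 0, and therefore
  dy/dx = -(2x + 6)/(2y - 6) = (-x - 3)/(y - 3)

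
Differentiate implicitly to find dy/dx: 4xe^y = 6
Take d/dx of both sides. Since y is implicitly a function of x, the chain rule attaches a y' = dy/dx factor whenever we differentiate through y.

Set F(x, y) = (left side) − (right side), so the curve is F = 0. Differentiating each term of F:
  d/dx[4x·e^(y)] = 4x·y'·e^(y) + 4e^(y)
  d/dx[-6] = 0

Collecting, the y'-free part is the partial derivative in x and the y' coefficient is the partial derivative in y:
  ∂F/∂x = 4e^(y)
  ∂F/∂y = 4x·e^(y)

so d/dx[F(x, y(x))] = ∂F/∂x + (∂F/∂y)·y' = 0. Rearranging,
  dy/dx = -(∂F/∂x)/(∂F/∂y) = -(4e^(y))/(4x·e^(y)) = -1/x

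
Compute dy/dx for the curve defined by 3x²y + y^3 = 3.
Take d/dx of both sides. Since y is implicitly a function of x, the chain rule attaches a y' = dy/dx factor whenever we differentiate through y.

Set F(x, y) = (left side) − (right side), so the curve is F = 0. Differentiating each term of F:
  d/dx[3x^2y] = 3x^2·y' + 6xy
  d/dx[y^3] = 3y^2·y'
  d/dx[-3] = 0

Collecting, the y'-free part is the partial derivative in x and the y' coefficient is the partial derivative in y:
  ∂F/∂x = 6xy
  ∂F/∂y = 3x^2 + 3y^2

so d/dx[F(x, y(x))] = ∂F/∂x + (∂F/∂y)·y' = 0. Rearranging,
  dy/dx = -(∂F/∂x)/(∂F/∂y) = -(6xy)/(3x^2 + 3y^2) = -2xy/(x^2 + y^2)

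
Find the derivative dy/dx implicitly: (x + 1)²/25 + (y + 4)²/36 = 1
Take d/dx of both sides. Since y is implicitly a function of x, the chain rule attaches a y' = dy/dx factor whenever we differentiate through y.

Set F(x, y) = (left side) − (right side), so the curve is F = 0. Differentiating each term of F:
  d/dx[(x + 1)^2/25] = 2x/25 + 2/25
  d/dx[(y + 4)^2/36] = y'(y + 4)/18
  d/dx[-1] = 0

Collecting, the y'-free part is the partial derivative in x and the y' coefficient is the partial derivative in y:
  ∂F/∂x = 2x/25 + 2/25
  ∂F/∂y = y/18 + 2/9

so d/dx[F(x, y(x))] = ∂F/∂x + (∂F/∂y)·y' = 0. Rearranging,
  dy/dx = -(∂F/∂x)/(∂F/∂y) = -(2x/25 + 2/25)/(y/18 + 2/9)
        = -(2(x + 1)/25)/((y + 4)/18) = 36(-x - 1)/(25(y + 4))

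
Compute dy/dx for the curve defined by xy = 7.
Take d/dx of both sides. Since y is implicitly a function of x, the chain rule attaches a y' = dy/dx factor whenever we differentiate through y.

Set F(x, y) = (left side) − (right side), so the curve is F = 0. Differentiating each term of F:
  d/dx[xy] = x·y' + y
  d/dx[-7] = 0

Collecting, the y'-free part is the partial derivative in x and the y' coefficient is the partial derivative in y:
  ∂F/∂x = y
  ∂F/∂y = x

so d/dx[F(x, y(x))] = ∂F/∂x + (∂F/∂y)·y' = 0. Rearranging,
  dy/dx = -(∂F/∂x)/(∂F/∂y) = -(y)/(x) = -y/x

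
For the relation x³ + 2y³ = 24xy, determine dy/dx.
Differentiate both sides with respect to x, treating y as y(x). By the chain rule, any term containing y contributes a factor of y' = dy/dx when we differentiate it.

Move every term to one side and write the relation as F(x, y) = 0. Term by term,
  d/dx[x^3] = 3x^2
  d/dx[-24xy] = -24x·y' - 24y
  d/dx[2y^3] = 6y^2·y'

The pieces without y' make up ∂F/∂x and the coefficient of y' is ∂F/∂y:
  ∂F/∂x = 3x^2 - 24y,
  ∂F/∂y = -24x + 6y^2.

Since d/dx[F] = ∂F/∂x + (∂F/∂y)·y' = 0, solve for y':
  (∂F/∂y)·y' = -∂F/∂x
  dy/dx = -(∂F/∂x)/(∂F/∂y) = -(3x^2 - 24y)/(-24x + 6y^2) = (x^2 - 8y)/(2(4x - y^2))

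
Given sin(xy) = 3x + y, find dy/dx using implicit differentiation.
Apply d/dx to both sides, remembering that y depends on x. Each occurrence of y therefore brings in a y' = dy/dx via the chain rule.

With F(x, y) equal to the left-hand side minus the right, differentiate F term by term:
  d/dx[-3x] = -3
  d/dx[-y] = -y'
  d/dx[sin(xy)] = (x·y' + y)·cos(xy)
Adding these up, d/dx[F] = 0 becomes
  (y·cos(xy) - 3) + (x·cos(xy) - 1)·y' = 0,
so isolating y',
  dy/dx = -(y·cos(xy) - 3)/(x·cos(xy) - 1) = (-y·cos(xy) + 3)/(x·cos(xy) - 1)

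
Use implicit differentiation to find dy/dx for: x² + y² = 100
Differentiate the relation implicitly: treat y = y(x) and apply the chain rule, so every y-derivative picks up a y' = dy/dx factor.

With everything moved to the left-hand side, differentiate term by term:
  d/dx[x^2] = 2x
  d/dx[y^2] = 2y·y'
  d/dx[-100] = 0

Separating the contributions that come from x directly and those that come through y:
  without y':      2x
  multiplying y':  2y

so (2x) + (2y)·y' = 0, and therefore
  dy/dx = -(2x)/(2y) = -x/y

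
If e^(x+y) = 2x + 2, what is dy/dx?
Take d/dx of both sides. Since y is implicitly a function of x, the chain rule attaches a y' = dy/dx factor whenever we differentiate through y.

Set F(x, y) = (left side) − (right side), so the curve is F = 0. Differentiating each term of F:
  d/dx[-2x] = -2
  d/dx[e^(x + y)] = (y' + 1)·e^(x + y)
  d/dx[-2] = 0

Collecting, the y'-free part is the partial derivative in x and the y' coefficient is the partial derivative in y:
  ∂F/∂x = e^(x + y) - 2
  ∂F/∂y = e^(x + y)

so d/dx[F(x, y(x))] = ∂F/∂x + (∂F/∂y)·y' = 0. Rearranging,
  dy/dx = -(∂F/∂x)/(∂F/∂y) = -(e^(x + y) - 2)/(e^(x + y)) = 2e^(-x - y) - 1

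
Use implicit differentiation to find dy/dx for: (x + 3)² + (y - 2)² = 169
Apply d/dx to both sides, remembering that y depends on x. Each occurrence of y therefore brings in a y' = dy/dx via the chain rule.

With F(x, y) equal to the left-hand side minus the right, differentiate F term by term:
  d/dx[(x + 3)^2] = 2x + 6
  d/dx[(y - 2)^2] = 2·y'(y - 2)
  d/dx[-169] = 0
Adding these up, d/dx[F] = 0 becomes
  (2x + 6) + (2y - 4)·y' = 0,
so isolating y',
  dy/dx = -(2x + 6)/(2y - 4) = (-x - 3)/(y - 2)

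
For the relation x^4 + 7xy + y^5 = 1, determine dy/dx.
Apply d/dx to both sides, remembering that y depends on x. Each occurrence of y therefore brings in a y' = dy/dx via the chain rule.

With F(x, y) equal to the left-hand side minus the right, differentiate F term by term:
  d/dx[x^4] = 4x^3
  d/dx[7xy] = 7x·y' + 7y
  d/dx[y^5] = 5y^4·y'
  d/dx[-1] = 0
Adding these up, d/dx[F] = 0 becomes
  (4x^3 + 7y) + (7x + 5y^4)·y' = 0,
so isolating y',
  dy/dx = -(4x^3 + 7y)/(7x + 5y^4) = (-4x^3 - 7y)/(7x + 5y^4)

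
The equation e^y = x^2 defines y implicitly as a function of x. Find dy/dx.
Differentiate both sides with respect to x, treating y as y(x). By the chain rule, any term containing y contributes a factor of y' = dy/dx when we differentiate it.

Move every term to one side and write the relation as F(x, y) = 0. Term by term,
  d/dx[-x^2] = -2x
  d/dx[e^(y)] = y'·e^(y)

The pieces without y' make up ∂F/∂x and the coefficient of y' is ∂F/∂y:
  ∂F/∂x = -2x,
  ∂F/∂y = e^(y).

Since d/dx[F] = ∂F/∂x + (∂F/∂y)·y' = 0, solve for y':
  (∂F/∂y)·y' = -∂F/∂x
  dy/dx = -(∂F/∂x)/(∂F/∂y) = -(-2x)/(e^(y)) = 2x·e^(-y)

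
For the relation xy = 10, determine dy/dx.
Apply d/dx to both sides, remembering that y depends on x. Each occurrence of y therefore brings in a y' = dy/dx via the chain rule.

With F(x, y) equal to the left-hand side minus the right, differentiate F term by term:
  d/dx[xy] = x·y' + y
  d/dx[-10] = 0
Adding these up, d/dx[F] = 0 becomes
  (y) + (x)·y' = 0,
so isolating y',
  dy/dx = -(y)/(x) = -y/x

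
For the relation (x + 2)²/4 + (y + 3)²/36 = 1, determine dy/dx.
Apply d/dx to both sides, remembering that y depends on x. Each occurrence of y therefore brings in a y' = dy/dx via the chain rule.

With F(x, y) equal to the left-hand side minus the right, differentiate F term by term:
  d/dx[(x + 2)^2/4] = x/2 + 1
  d/dx[(y + 3)^2/36] = y'(y + 3)/18
  d/dx[-1] = 0
Adding these up, d/dx[F] = 0 becomes
  (x/2 + 1) + (y/18 + 1/6)·y' = 0,
so isolating y',
  dy/dx = -(x/2 + 1)/(y/18 + 1/6)
        = -((x + 2)/2)/((y + 3)/18) = 9(-x - 2)/(y + 3)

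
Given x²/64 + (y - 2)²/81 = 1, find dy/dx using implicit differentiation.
Take d/dx of both sides. Since y is implicitly a function of x, the chain rule attaches a y' = dy/dx factor whenever we differentiate through y.

Set F(x, y) = (left side) − (right side), so the curve is F = 0. Differentiating each term of F:
  d/dx[x^2/64] = x/32
  d/dx[(y - 2)^2/81] = 2·y'(y - 2)/81
  d/dx[-1] = 0

Collecting, the y'-free part is the partial derivative in x and the y' coefficient is the partial derivative in y:
  ∂F/∂x = x/32
  ∂F/∂y = 2y/81 - 4/81

so d/dx[F(x, y(x))] = ∂F/∂x + (∂F/∂y)·y' = 0. Rearranging,
  dy/dx = -(∂F/∂x)/(∂F/∂y) = -(x/32)/(2y/81 - 4/81)
        = -(x/32)/(2(y - 2)/81) = -81x/(64y - 128)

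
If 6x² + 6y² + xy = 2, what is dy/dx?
Differentiate the relation implicitly: treat y = y(x) and apply the chain rule, so every y-derivative picks up a y' = dy/dx factor.

With everything moved to the left-hand side, differentiate term by term:
  d/dx[6x^2] = 12x
  d/dx[xy] = x·y' + y
  d/dx[6y^2] = 12y·y'
  d/dx[-2] = 0

Separating the contributions that come from x directly and those that come through y:
  without y':      12x + y
  multiplying y':  x + 12y

so (12x + y) + (x + 12y)·y' = 0, and therefore
  dy/dx = -(12x + y)/(x + 12y) = (-12x - y)/(x + 12y)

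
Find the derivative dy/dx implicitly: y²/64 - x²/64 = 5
Differentiate both sides with respect to x, treating y as y(x). By the chain rule, any term containing y contributes a factor of y' = dy/dx when we differentiate it.

Move every term to one side and write the relation as F(x, y) = 0. Term by term,
  d/dx[-x^2/64] = -x/32
  d/dx[y^2/64] = y·y'/32
  d/dx[-5] = 0

The pieces without y' make up ∂F/∂x and the coefficient of y' is ∂F/∂y:
  ∂F/∂x = -x/32,
  ∂F/∂y = y/32.

Since d/dx[F] = ∂F/∂x + (∂F/∂y)·y' = 0, solve for y':
  (∂F/∂y)·y' = -∂F/∂x
  dy/dx = -(∂F/∂x)/(∂F/∂y) = -(-x/32)/(y/32) = x/y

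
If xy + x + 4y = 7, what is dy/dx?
Take d/dx of both sides. Since y is implicitly a function of x, the chain rule attaches a y' = dy/dx factor whenever we differentiate through y.

Set F(x, y) = (left side) − (right side), so the curve is F = 0. Differentiating each term of F:
  d/dx[xy] = x·y' + y
  d/dx[x] = 1
  d/dx[4y] = 4·y'
  d/dx[-7] = 0

Collecting, the y'-free part is the partial derivative in x and the y' coefficient is the partial derivative in y:
  ∂F/∂x = y + 1
  ∂F/∂y = x + 4

so d/dx[F(x, y(x))] = ∂F/∂x + (∂F/∂y)·y' = 0. Rearranging,
  dy/dx = -(∂F/∂x)/(∂F/∂y) = -(y + 1)/(x + 4) = (-y - 1)/(x + 4)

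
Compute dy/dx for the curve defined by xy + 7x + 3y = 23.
Differentiate the relation implicitly: treat y = y(x) and apply the chain rule, so every y-derivative picks up a y' = dy/dx factor.

With everything moved to the left-hand side, differentiate term by term:
  d/dx[xy] = x·y' + y
  d/dx[7x] = 7
  d/dx[3y] = 3·y'
  d/dx[-23] = 0

Separating the contributions that come from x directly and those that come through y:
  without y':      y + 7
  multiplying y':  x + 3

so (y + 7) + (x + 3)·y' = 0, and therefore
  dy/dx = -(y + 7)/(x + 3) = (-y - 7)/(x + 3)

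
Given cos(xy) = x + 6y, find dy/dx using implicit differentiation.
Apply d/dx to both sides, remembering that y depends on x. Each occurrence of y therefore brings in a y' = dy/dx via the chain rule.

With F(x, y) equal to the left-hand side minus the right, differentiate F term by term:
  d/dx[-x] = -1
  d/dx[-6y] = -6·y'
  d/dx[cos(xy)] = -(x·y' + y)·sin(xy)
Adding these up, d/dx[F] = 0 becomes
  (-y·sin(xy) - 1) + (-x·sin(xy) - 6)·y' = 0,
so isolating y',
  dy/dx = -(-y·sin(xy) - 1)/(-x·sin(xy) - 6) = -(y·sin(xy) + 1)/(x·sin(xy) + 6)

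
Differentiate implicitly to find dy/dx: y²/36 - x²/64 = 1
Take d/dx of both sides. Since y is implicitly a function of x, the chain rule attaches a y' = dy/dx factor whenever we differentiate through y.

Set F(x, y) = (left side) − (right side), so the curve is F = 0. Differentiating each term of F:
  d/dx[-x^2/64] = -x/32
  d/dx[y^2/36] = y·y'/18
  d/dx[-1] = 0

Collecting, the y'-free part is the partial derivative in x and the y' coefficient is the partial derivative in y:
  ∂F/∂x = -x/32
  ∂F/∂y = y/18

so d/dx[F(x, y(x))] = ∂F/∂x + (∂F/∂y)·y' = 0. Rearranging,
  dy/dx = -(∂F/∂x)/(∂F/∂y) = -(-x/32)/(y/18) = 9x/(16y)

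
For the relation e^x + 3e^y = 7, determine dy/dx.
Differentiate the relation implicitly: treat y = y(x) and apply the chain rule, so every y-derivative picks up a y' = dy/dx factor.

With everything moved to the left-hand side, differentiate term by term:
  d/dx[e^(x)] = e^(x)
  d/dx[3e^(y)] = 3·y'·e^(y)
  d/dx[-7] = 0

Separating the contributions that come from x directly and those that come through y:
  without y':      e^(x)
  multiplying y':  3e^(y)

so (e^(x)) + (3e^(y))·y' = 0, and therefore
  dy/dx = -(e^(x))/(3e^(y)) = -e^(x - y)/3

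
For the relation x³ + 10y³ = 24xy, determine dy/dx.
Differentiate the relation implicitly: treat y = y(x) and apply the chain rule, so every y-derivative picks up a y' = dy/dx factor.

With everything moved to the left-hand side, differentiate term by term:
  d/dx[x^3] = 3x^2
  d/dx[-24xy] = -24x·y' - 24y
  d/dx[10y^3] = 30y^2·y'

Separating the contributions that come from x directly and those that come through y:
  without y':      3x^2 - 24y
  multiplying y':  -24x + 30y^2

so (3x^2 - 24y) + (-24x + 30y^2)·y' = 0, and therefore
  dy/dx = -(3x^2 - 24y)/(-24x + 30y^2) = (x^2 - 8y)/(2(4x - 5y^2))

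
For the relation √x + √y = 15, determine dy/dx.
Take d/dx of both sides. Since y is implicitly a function of x, the chain rule attaches a y' = dy/dx factor whenever we differentiate through y.

Set F(x, y) = (left side) − (right side), so the curve is F = 0. Differentiating each term of F:
  d/dx[√(x)] = 1/(2√(x))
  d/dx[√(y)] = y'/(2√(y))
  d/dx[-15] = 0

Collecting, the y'-free part is the partial derivative in x and the y' coefficient is the partial derivative in y:
  ∂F/∂x = 1/(2√(x))
  ∂F/∂y = 1/(2√(y))

so d/dx[F(x, y(x))] = ∂F/∂x + (∂F/∂y)·y' = 0. Rearranging,
  dy/dx = -(∂F/∂x)/(∂F/∂y) = -(1/(2√(x)))/(1/(2√(y))) = -√(y)/√(x)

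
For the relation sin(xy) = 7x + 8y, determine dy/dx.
Apply d/dx to both sides, remembering that y depends on x. Each occurrence of y therefore brings in a y' = dy/dx via the chain rule.

With F(x, y) equal to the left-hand side minus the right, differentiate F term by term:
  d/dx[-7x] = -7
  d/dx[-8y] = -8·y'
  d/dx[sin(xy)] = (x·y' + y)·cos(xy)
Adding these up, d/dx[F] = 0 becomes
  (y·cos(xy) - 7) + (x·cos(xy) - 8)·y' = 0,
so isolating y',
  dy/dx = -(y·cos(xy) - 7)/(x·cos(xy) - 8) = (-y·cos(xy) + 7)/(x·cos(xy) - 8)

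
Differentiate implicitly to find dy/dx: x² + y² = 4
Differentiate both sides with respect to x, treating y as y(x). By the chain rule, any term containing y contributes a factor of y' = dy/dx when we differentiate it.

Move every term to one side and write the relation as F(x, y) = 0. Term by term,
  d/dx[x^2] = 2x
  d/dx[y^2] = 2y·y'
  d/dx[-4] = 0

The pieces without y' make up ∂F/∂x and the coefficient of y' is ∂F/∂y:
  ∂F/∂x = 2x,
  ∂F/∂y = 2y.

Since d/dx[F] = ∂F/∂x + (∂F/∂y)·y' = 0, solve for y':
  (∂F/∂y)·y' = -∂F/∂x
  dy/dx = -(∂F/∂x)/(∂F/∂y) = -(2x)/(2y) = -x/y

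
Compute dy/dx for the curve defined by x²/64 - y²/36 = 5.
Differentiate the relation implicitly: treat y = y(x) and apply the chain rule, so every y-derivative picks up a y' = dy/dx factor.

With everything moved to the left-hand side, differentiate term by term:
  d/dx[x^2/64] = x/32
  d/dx[-y^2/36] = -y·y'/18
  d/dx[-5] = 0

Separating the contributions that come from x directly and those that come through y:
  without y':      x/32
  multiplying y':  -y/18

so (x/32) + (-y/18)·y' = 0, and therefore
  dy/dx = -(x/32)/(-y/18) = 9x/(16y)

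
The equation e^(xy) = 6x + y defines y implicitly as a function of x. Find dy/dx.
Differentiate the relation implicitly: treat y = y(x) and apply the chain rule, so every y-derivative picks up a y' = dy/dx factor.

With everything moved to the left-hand side, differentiate term by term:
  d/dx[-6x] = -6
  d/dx[-y] = -y'
  d/dx[e^(xy)] = (x·y' + y)·e^(xy)

Separating the contributions that come from x directly and those that come through y:
  without y':      y·e^(xy) - 6
  multiplying y':  x·e^(xy) - 1

so (y·e^(xy) - 6) + (x·e^(xy) - 1)·y' = 0, and therefore
  dy/dx = -(y·e^(xy) - 6)/(x·e^(xy) - 1) = (-y·e^(xy) + 6)/(x·e^(xy) - 1)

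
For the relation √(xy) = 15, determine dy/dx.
Differentiate both sides with respect to x, treating y as y(x). By the chain rule, any term containing y contributes a factor of y' = dy/dx when we differentiate it.

Move every term to one side and write the relation as F(x, y) = 0. Term by term,
  d/dx[√(xy)] = √(xy)(x·y'/2 + y/2)/(xy)
  d/dx[-15] = 0

The pieces without y' make up ∂F/∂x and the coefficient of y' is ∂F/∂y:
  ∂F/∂x = √(xy)/(2x),
  ∂F/∂y = √(xy)/(2y).

Since d/dx[F] = ∂F/∂x + (∂F/∂y)·y' = 0, solve for y':
  (∂F/∂y)·y' = -∂F/∂x
  dy/dx = -(∂F/∂x)/(∂F/∂y) = -(√(xy)/(2x))/(√(xy)/(2y)) = -y/x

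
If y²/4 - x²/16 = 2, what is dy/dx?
Differentiate both sides with respect to x, treating y as y(x). By the chain rule, any term containing y contributes a factor of y' = dy/dx when we differentiate it.

Move every term to one side and write the relation as F(x, y) = 0. Term by term,
  d/dx[-x^2/16] = -x/8
  d/dx[y^2/4] = y·y'/2
  d/dx[-2] = 0

The pieces without y' make up ∂F/∂x and the coefficient of y' is ∂F/∂y:
  ∂F/∂x = -x/8,
  ∂F/∂y = y/2.

Since d/dx[F] = ∂F/∂x + (∂F/∂y)·y' = 0, solve for y':
  (∂F/∂y)·y' = -∂F/∂x
  dy/dx = -(∂F/∂x)/(∂F/∂y) = -(-x/8)/(y/2) = x/(4y)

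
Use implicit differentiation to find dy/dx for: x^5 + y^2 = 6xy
Differentiate both sides with respect to x, treating y as y(x). By the chain rule, any term containing y contributes a factor of y' = dy/dx when we differentiate it.

Move every term to one side and write the relation as F(x, y) = 0. Term by term,
  d/dx[x^5] = 5x^4
  d/dx[-6xy] = -6x·y' - 6y
  d/dx[y^2] = 2y·y'

The pieces without y' make up ∂F/∂x and the coefficient of y' is ∂F/∂y:
  ∂F/∂x = 5x^4 - 6y,
  ∂F/∂y = -6x + 2y.

Since d/dx[F] = ∂F/∂x + (∂F/∂y)·y' = 0, solve for y':
  (∂F/∂y)·y' = -∂F/∂x
  dy/dx = -(∂F/∂x)/(∂F/∂y) = -(5x^4 - 6y)/(-6x + 2y) = (5x^4 - 6y)/(2(3x - y))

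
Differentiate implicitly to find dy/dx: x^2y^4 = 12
Apply d/dx to both sides, remembering that y depends on x. Each occurrence of y therefore brings in a y' = dy/dx via the chain rule.

With F(x, y) equal to the left-hand side minus the right, differentiate F term by term:
  d/dx[x^2y^4] = 4x^2y^3·y' + 2xy^4
  d/dx[-12] = 0
Adding these up, d/dx[F] = 0 becomes
  (2xy^4) + (4x^2y^3)·y' = 0,
so isolating y',
  dy/dx = -(2xy^4)/(4x^2y^3) = -y/(2x)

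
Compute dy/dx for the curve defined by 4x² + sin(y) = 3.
Differentiate both sides with respect to x, treating y as y(x). By the chain rule, any term containing y contributes a factor of y' = dy/dx when we differentiate it.

Move every term to one side and write the relation as F(x, y) = 0. Term by term,
  d/dx[4x^2] = 8x
  d/dx[sin(y)] = y'·cos(y)
  d/dx[-3] = 0

The pieces without y' make up ∂F/∂x and the coefficient of y' is ∂F/∂y:
  ∂F/∂x = 8x,
  ∂F/∂y = cos(y).

Since d/dx[F] = ∂F/∂x + (∂F/∂y)·y' = 0, solve for y':
  (∂F/∂y)·y' = -∂F/∂x
  dy/dx = -(∂F/∂x)/(∂F/∂y) = -(8x)/(cos(y)) = -8x/cos(y)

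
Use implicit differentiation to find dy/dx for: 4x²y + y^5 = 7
Differentiate both sides with respect to x, treating y as y(x). By the chain rule, any term containing y contributes a factor of y' = dy/dx when we differentiate it.

Move every term to one side and write the relation as F(x, y) = 0. Term by term,
  d/dx[4x^2y] = 4x^2·y' + 8xy
  d/dx[y^5] = 5y^4·y'
  d/dx[-7] = 0

The pieces without y' make up ∂F/∂x and the coefficient of y' is ∂F/∂y:
  ∂F/∂x = 8xy,
  ∂F/∂y = 4x^2 + 5y^4.

Since d/dx[F] = ∂F/∂x + (∂F/∂y)·y' = 0, solve for y':
  (∂F/∂y)·y' = -∂F/∂x
  dy/dx = -(∂F/∂x)/(∂F/∂y) = -(8xy)/(4x^2 + 5y^4) = -8xy/(4x^2 + 5y^4)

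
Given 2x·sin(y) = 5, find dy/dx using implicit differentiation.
Take d/dx of both sides. Since y is implicitly a function of x, the chain rule attaches a y' = dy/dx factor whenever we differentiate through y.

Set F(x, y) = (left side) − (right side), so the curve is F = 0. Differentiating each term of F:
  d/dx[2x·sin(y)] = 2x·y'·cos(y) + 2sin(y)
  d/dx[-5] = 0

Collecting, the y'-free part is the partial derivative in x and the y' coefficient is the partial derivative in y:
  ∂F/∂x = 2sin(y)
  ∂F/∂y = 2x·cos(y)

so d/dx[F(x, y(x))] = ∂F/∂x + (∂F/∂y)·y' = 0. Rearranging,
  dy/dx = -(∂F/∂x)/(∂F/∂y) = -(2sin(y))/(2x·cos(y)) = -tan(y)/x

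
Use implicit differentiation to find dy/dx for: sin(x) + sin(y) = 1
Take d/dx of both sides. Since y is implicitly a function of x, the chain rule attaches a y' = dy/dx factor whenever we differentiate through y.

Set F(x, y) = (left side) − (right side), so the curve is F = 0. Differentiating each term of F:
  d/dx[sin(x)] = cos(x)
  d/dx[sin(y)] = y'·cos(y)
  d/dx[-1] = 0

Collecting, the y'-free part is the partial derivative in x and the y' coefficient is the partial derivative in y:
  ∂F/∂x = cos(x)
  ∂F/∂y = cos(y)

so d/dx[F(x, y(x))] = ∂F/∂x + (∂F/∂y)·y' = 0. Rearranging,
  dy/dx = -(∂F/∂x)/(∂F/∂y) = -(cos(x))/(cos(y)) = -cos(x)/cos(y)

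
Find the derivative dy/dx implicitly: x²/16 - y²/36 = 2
Differentiate the relation implicitly: treat y = y(x) and apply the chain rule, so every y-derivative picks up a y' = dy/dx factor.

With everything moved to the left-hand side, differentiate term by term:
  d/dx[x^2/16] = x/8
  d/dx[-y^2/36] = -y·y'/18
  d/dx[-2] = 0

Separating the contributions that come from x directly and those that come through y:
  without y':      x/8
  multiplying y':  -y/18

so (x/8) + (-y/18)·y' = 0, and therefore
  dy/dx = -(x/8)/(-y/18) = 9x/(4y)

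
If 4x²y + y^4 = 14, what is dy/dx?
Apply d/dx to both sides, remembering that y depends on x. Each occurrence of y therefore brings in a y' = dy/dx via the chain rule.

With F(x, y) equal to the left-hand side minus the right, differentiate F term by term:
  d/dx[4x^2y] = 4x^2·y' + 8xy
  d/dx[y^4] = 4y^3·y'
  d/dx[-14] = 0
Adding these up, d/dx[F] = 0 becomes
  (8xy) + (4x^2 + 4y^3)·y' = 0,
so isolating y',
  dy/dx = -(8xy)/(4x^2 + 4y^3) = -2xy/(x^2 + y^3)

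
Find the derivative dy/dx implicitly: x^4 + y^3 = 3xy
Apply d/dx to both sides, remembering that y depends on x. Each occurrence of y therefore brings in a y' = dy/dx via the chain rule.

With F(x, y) equal to the left-hand side minus the right, differentiate F term by term:
  d/dx[x^4] = 4x^3
  d/dx[-3xy] = -3x·y' - 3y
  d/dx[y^3] = 3y^2·y'
Adding these up, d/dx[F] = 0 becomes
  (4x^3 - 3y) + (-3x + 3y^2)·y' = 0,
so isolating y',
  dy/dx = -(4x^3 - 3y)/(-3x + 3y^2) = (4x^3/3 - y)/(x - y^2)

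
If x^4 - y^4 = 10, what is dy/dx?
Take d/dx of both sides. Since y is implicitly a function of x, the chain rule attaches a y' = dy/dx factor whenever we differentiate through y.

Set F(x, y) = (left side) − (right side), so the curve is F = 0. Differentiating each term of F:
  d/dx[x^4] = 4x^3
  d/dx[-y^4] = -4y^3·y'
  d/dx[-10] = 0

Collecting, the y'-free part is the partial derivative in x and the y' coefficient is the partial derivative in y:
  ∂F/∂x = 4x^3
  ∂F/∂y = -4y^3

so d/dx[F(x, y(x))] = ∂F/∂x + (∂F/∂y)·y' = 0. Rearranging,
  dy/dx = -(∂F/∂x)/(∂F/∂y) = -(4x^3)/(-4y^3) = x^3/y^3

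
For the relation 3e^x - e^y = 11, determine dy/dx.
Apply d/dx to both sides, remembering that y depends on x. Each occurrence of y therefore brings in a y' = dy/dx via the chain rule.

With F(x, y) equal to the left-hand side minus the right, differentiate F term by term:
  d/dx[3e^(x)] = 3e^(x)
  d/dx[-e^(y)] = -y'·e^(y)
  d/dx[-11] = 0
Adding these up, d/dx[F] = 0 becomes
  (3e^(x)) + (-e^(y))·y' = 0,
so isolating y',
  dy/dx = -(3e^(x))/(-e^(y)) = 3e^(x - y)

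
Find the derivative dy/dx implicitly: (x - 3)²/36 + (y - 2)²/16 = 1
Take d/dx of both sides. Since y is implicitly a function of x, the chain rule attaches a y' = dy/dx factor whenever we differentiate through y.

Set F(x, y) = (left side) − (right side), so the curve is F = 0. Differentiating each term of F:
  d/dx[(x - 3)^2/36] = x/18 - 1/6
  d/dx[(y - 2)^2/16] = y'(y - 2)/8
  d/dx[-1] = 0

Collecting, the y'-free part is the partial derivative in x and the y' coefficient is the partial derivative in y:
  ∂F/∂x = x/18 - 1/6
  ∂F/∂y = y/8 - 1/4

so d/dx[F(x, y(x))] = ∂F/∂x + (∂F/∂y)·y' = 0. Rearranging,
  dy/dx = -(∂F/∂x)/(∂F/∂y) = -(x/18 - 1/6)/(y/8 - 1/4)
        = -((x - 3)/18)/((y - 2)/8) = 4(3 - x)/(9(y - 2))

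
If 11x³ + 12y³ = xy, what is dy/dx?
Differentiate both sides with respect to x, treating y as y(x). By the chain rule, any term containing y contributes a factor of y' = dy/dx when we differentiate it.

Move every term to one side and write the relation as F(x, y) = 0. Term by term,
  d/dx[11x^3] = 33x^2
  d/dx[-xy] = -x·y' - y
  d/dx[12y^3] = 36y^2·y'

The pieces without y' make up ∂F/∂x and the coefficient of y' is ∂F/∂y:
  ∂F/∂x = 33x^2 - y,
  ∂F/∂y = -x + 36y^2.

Since d/dx[F] = ∂F/∂x + (∂F/∂y)·y' = 0, solve for y':
  (∂F/∂y)·y' = -∂F/∂x
  dy/dx = -(∂F/∂x)/(∂F/∂y) = -(33x^2 - y)/(-x + 36y^2) = (33x^2 - y)/(x - 36y^2)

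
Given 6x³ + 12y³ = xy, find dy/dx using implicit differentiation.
Differentiate both sides with respect to x, treating y as y(x). By the chain rule, any term containing y contributes a factor of y' = dy/dx when we differentiate it.

Move every term to one side and write the relation as F(x, y) = 0. Term by term,
  d/dx[6x^3] = 18x^2
  d/dx[-xy] = -x·y' - y
  d/dx[12y^3] = 36y^2·y'

The pieces without y' make up ∂F/∂x and the coefficient of y' is ∂F/∂y:
  ∂F/∂x = 18x^2 - y,
  ∂F/∂y = -x + 36y^2.

Since d/dx[F] = ∂F/∂x + (∂F/∂y)·y' = 0, solve for y':
  (∂F/∂y)·y' = -∂F/∂x
  dy/dx = -(∂F/∂x)/(∂F/∂y) = -(18x^2 - y)/(-x + 36y^2) = (18x^2 - y)/(x - 36y^2)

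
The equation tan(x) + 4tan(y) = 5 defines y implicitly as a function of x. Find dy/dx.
Differentiate the relation implicitly: treat y = y(x) and apply the chain rule, so every y-derivative picks up a y' = dy/dx factor.

With everything moved to the left-hand side, differentiate term by term:
  d/dx[tan(x)] = tan(x)^2 + 1
  d/dx[4tan(y)] = 4·y'(tan(y)^2 + 1)
  d/dx[-5] = 0

Separating the contributions that come from x directly and those that come through y:
  without y':      tan(x)^2 + 1
  multiplying y':  4tan(y)^2 + 4

so (tan(x)^2 + 1) + (4tan(y)^2 + 4)·y' = 0, and therefore
  dy/dx = -(tan(x)^2 + 1)/(4tan(y)^2 + 4) = -cos(y)^2/(4cos(x)^2)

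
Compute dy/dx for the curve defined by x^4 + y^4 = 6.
Differentiate both sides with respect to x, treating y as y(x). By the chain rule, any term containing y contributes a factor of y' = dy/dx when we differentiate it.

Move every term to one side and write the relation as F(x, y) = 0. Term by term,
  d/dx[x^4] = 4x^3
  d/dx[y^4] = 4y^3·y'
  d/dx[-6] = 0

The pieces without y' make up ∂F/∂x and the coefficient of y' is ∂F/∂y:
  ∂F/∂x = 4x^3,
  ∂F/∂y = 4y^3.

Since d/dx[F] = ∂F/∂x + (∂F/∂y)·y' = 0, solve for y':
  (∂F/∂y)·y' = -∂F/∂x
  dy/dx = -(∂F/∂x)/(∂F/∂y) = -(4x^3)/(4y^3) = -x^3/y^3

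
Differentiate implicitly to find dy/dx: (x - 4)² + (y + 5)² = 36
Differentiate the relation implicitly: treat y = y(x) and apply the chain rule, so every y-derivative picks up a y' = dy/dx factor.

With everything moved to the left-hand side, differentiate term by term:
  d/dx[(x - 4)^2] = 2x - 8
  d/dx[(y + 5)^2] = 2·y'(y + 5)
  d/dx[-36] = 0

Separating the contributions that come from x directly and those that come through y:
  without y':      2x - 8
  multiplying y':  2y + 10

so (2x - 8) + (2y + 10)·y' = 0, and therefore
  dy/dx = -(2x - 8)/(2y + 10) = (4 - x)/(y + 5)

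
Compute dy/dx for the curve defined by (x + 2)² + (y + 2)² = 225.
Differentiate the relation implicitly: treat y = y(x) and apply the chain rule, so every y-derivative picks up a y' = dy/dx factor.

With everything moved to the left-hand side, differentiate term by term:
  d/dx[(x + 2)^2] = 2x + 4
  d/dx[(y + 2)^2] = 2·y'(y + 2)
  d/dx[-225] = 0

Separating the contributions that come from x directly and those that come through y:
  without y':      2x + 4
  multiplying y':  2y + 4

so (2x + 4) + (2y + 4)·y' = 0, and therefore
  dy/dx = -(2x + 4)/(2y + 4) = (-x - 2)/(y + 2)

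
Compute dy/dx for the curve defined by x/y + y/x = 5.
Apply d/dx to both sides, remembering that y depends on x. Each occurrence of y therefore brings in a y' = dy/dx via the chain rule.

With F(x, y) equal to the left-hand side minus the right, differentiate F term by term:
  d/dx[x/y] = -x·y'/y^2 + 1/y
  d/dx[y/x] = y'/x - y/x^2
  d/dx[-5] = 0
Adding these up, d/dx[F] = 0 becomes
  (1/y - y/x^2) + (-x/y^2 + 1/x)·y' = 0,
so isolating y',
  dy/dx = -(1/y - y/x^2)/(-x/y^2 + 1/x)
        = -((x - y)(x + y)/(x^2y))/(-(x - y)(x + y)/(xy^2)) = y/x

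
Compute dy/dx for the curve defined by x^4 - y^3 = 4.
Differentiate both sides with respect to x, treating y as y(x). By the chain rule, any term containing y contributes a factor of y' = dy/dx when we differentiate it.

Move every term to one side and write the relation as F(x, y) = 0. Term by term,
  d/dx[x^4] = 4x^3
  d/dx[-y^3] = -3y^2·y'
  d/dx[-4] = 0

The pieces without y' make up ∂F/∂x and the coefficient of y' is ∂F/∂y:
  ∂F/∂x = 4x^3,
  ∂F/∂y = -3y^2.

Since d/dx[F] = ∂F/∂x + (∂F/∂y)·y' = 0, solve for y':
  (∂F/∂y)·y' = -∂F/∂x
  dy/dx = -(∂F/∂x)/(∂F/∂y) = -(4x^3)/(-3y^2) = 4x^3/(3y^2)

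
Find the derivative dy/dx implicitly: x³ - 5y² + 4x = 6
Take d/dx of both sides. Since y is implicitly a function of x, the chain rule attaches a y' = dy/dx factor whenever we differentiate through y.

Set F(x, y) = (left side) − (right side), so the curve is F = 0. Differentiating each term of F:
  d/dx[x^3] = 3x^2
  d/dx[4x] = 4
  d/dx[-5y^2] = -10y·y'
  d/dx[-6] = 0

Collecting, the y'-free part is the partial derivative in x and the y' coefficient is the partial derivative in y:
  ∂F/∂x = 3x^2 + 4
  ∂F/∂y = -10y

so d/dx[F(x, y(x))] = ∂F/∂x + (∂F/∂y)·y' = 0. Rearranging,
  dy/dx = -(∂F/∂x)/(∂F/∂y) = -(3x^2 + 4)/(-10y) = (3x^2 + 4)/(10y)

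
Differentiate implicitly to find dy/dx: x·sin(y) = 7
Differentiate both sides with respect to x, treating y as y(x). By the chain rule, any term containing y contributes a factor of y' = dy/dx when we differentiate it.

Move every term to one side and write the relation as F(x, y) = 0. Term by term,
  d/dx[x·sin(y)] = x·y'·cos(y) + sin(y)
  d/dx[-7] = 0

The pieces without y' make up ∂F/∂x and the coefficient of y' is ∂F/∂y:
  ∂F/∂x = sin(y),
  ∂F/∂y = x·cos(y).

Since d/dx[F] = ∂F/∂x + (∂F/∂y)·y' = 0, solve for y':
  (∂F/∂y)·y' = -∂F/∂x
  dy/dx = -(∂F/∂x)/(∂F/∂y) = -(sin(y))/(x·cos(y)) = -tan(y)/x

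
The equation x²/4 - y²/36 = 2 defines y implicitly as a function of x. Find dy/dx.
Apply d/dx to both sides, remembering that y depends on x. Each occurrence of y therefore brings in a y' = dy/dx via the chain rule.

With F(x, y) equal to the left-hand side minus the right, differentiate F term by term:
  d/dx[x^2/4] = x/2
  d/dx[-y^2/36] = -y·y'/18
  d/dx[-2] = 0
Adding these up, d/dx[F] = 0 becomes
  (x/2) + (-y/18)·y' = 0,
so isolating y',
  dy/dx = -(x/2)/(-y/18) = 9x/y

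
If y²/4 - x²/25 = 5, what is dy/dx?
Differentiate both sides with respect to x, treating y as y(x). By the chain rule, any term containing y contributes a factor of y' = dy/dx when we differentiate it.

Move every term to one side and write the relation as F(x, y) = 0. Term by term,
  d/dx[-x^2/25] = -2x/25
  d/dx[y^2/4] = y·y'/2
  d/dx[-5] = 0

The pieces without y' make up ∂F/∂x and the coefficient of y' is ∂F/∂y:
  ∂F/∂x = -2x/25,
  ∂F/∂y = y/2.

Since d/dx[F] = ∂F/∂x + (∂F/∂y)·y' = 0, solve for y':
  (∂F/∂y)·y' = -∂F/∂x
  dy/dx = -(∂F/∂x)/(∂F/∂y) = -(-2x/25)/(y/2) = 4x/(25y)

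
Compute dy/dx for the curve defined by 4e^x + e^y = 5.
Differentiate both sides with respect to x, treating y as y(x). By the chain rule, any term containing y contributes a factor of y' = dy/dx when we differentiate it.

Move every term to one side and write the relation as F(x, y) = 0. Term by term,
  d/dx[4e^(x)] = 4e^(x)
  d/dx[e^(y)] = y'·e^(y)
  d/dx[-5] = 0

The pieces without y' make up ∂F/∂x and the coefficient of y' is ∂F/∂y:
  ∂F/∂x = 4e^(x),
  ∂F/∂y = e^(y).

Since d/dx[F] = ∂F/∂x + (∂F/∂y)·y' = 0, solve for y':
  (∂F/∂y)·y' = -∂F/∂x
  dy/dx = -(∂F/∂x)/(∂F/∂y) = -(4e^(x))/(e^(y)) = -4e^(x - y)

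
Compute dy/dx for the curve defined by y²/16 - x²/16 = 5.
Differentiate both sides with respect to x, treating y as y(x). By the chain rule, any term containing y contributes a factor of y' = dy/dx when we differentiate it.

Move every term to one side and write the relation as F(x, y) = 0. Term by term,
  d/dx[-x^2/16] = -x/8
  d/dx[y^2/16] = y·y'/8
  d/dx[-5] = 0

The pieces without y' make up ∂F/∂x and the coefficient of y' is ∂F/∂y:
  ∂F/∂x = -x/8,
  ∂F/∂y = y/8.

Since d/dx[F] = ∂F/∂x + (∂F/∂y)·y' = 0, solve for y':
  (∂F/∂y)·y' = -∂F/∂x
  dy/dx = -(∂F/∂x)/(∂F/∂y) = -(-x/8)/(y/8) = x/y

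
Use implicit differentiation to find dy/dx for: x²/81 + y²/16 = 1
Apply d/dx to both sides, remembering that y depends on x. Each occurrence of y therefore brings in a y' = dy/dx via the chain rule.

With F(x, y) equal to the left-hand side minus the right, differentiate F term by term:
  d/dx[x^2/81] = 2x/81
  d/dx[y^2/16] = y·y'/8
  d/dx[-1] = 0
Adding these up, d/dx[F] = 0 becomes
  (2x/81) + (y/8)·y' = 0,
so isolating y',
  dy/dx = -(2x/81)/(y/8) = -16x/(81y)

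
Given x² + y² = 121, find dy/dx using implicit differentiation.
Apply d/dx to both sides, remembering that y depends on x. Each occurrence of y therefore brings in a y' = dy/dx via the chain rule.

With F(x, y) equal to the left-hand side minus the right, differentiate F term by term:
  d/dx[x^2] = 2x
  d/dx[y^2] = 2y·y'
  d/dx[-121] = 0
Adding these up, d/dx[F] = 0 becomes
  (2x) + (2y)·y' = 0,
so isolating y',
  dy/dx = -(2x)/(2y) = -x/y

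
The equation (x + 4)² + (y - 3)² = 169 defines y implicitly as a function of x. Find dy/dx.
Differentiate the relation implicitly: treat y = y(x) and apply the chain rule, so every y-derivative picks up a y' = dy/dx factor.

With everything moved to the left-hand side, differentiate term by term:
  d/dx[(x + 4)^2] = 2x + 8
  d/dx[(y - 3)^2] = 2·y'(y - 3)
  d/dx[-169] = 0

Separating the contributions that come from x directly and those that come through y:
  without y':      2x + 8
  multiplying y':  2y - 6

so (2x + 8) + (2y - 6)·y' = 0, and therefore
  dy/dx = -(2x + 8)/(2y - 6) = (-x - 4)/(y - 3)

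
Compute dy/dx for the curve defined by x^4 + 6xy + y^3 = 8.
Differentiate both sides with respect to x, treating y as y(x). By the chain rule, any term containing y contributes a factor of y' = dy/dx when we differentiate it.

Move every term to one side and write the relation as F(x, y) = 0. Term by term,
  d/dx[x^4] = 4x^3
  d/dx[6xy] = 6x·y' + 6y
  d/dx[y^3] = 3y^2·y'
  d/dx[-8] = 0

The pieces without y' make up ∂F/∂x and the coefficient of y' is ∂F/∂y:
  ∂F/∂x = 4x^3 + 6y,
  ∂F/∂y = 6x + 3y^2.

Since d/dx[F] = ∂F/∂x + (∂F/∂y)·y' = 0, solve for y':
  (∂F/∂y)·y' = -∂F/∂x
  dy/dx = -(∂F/∂x)/(∂F/∂y) = -(4x^3 + 6y)/(6x + 3y^2) = 2(-2x^3 - 3y)/(3(2x + y^2))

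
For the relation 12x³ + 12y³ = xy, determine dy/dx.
Differentiate both sides with respect to x, treating y as y(x). By the chain rule, any term containing y contributes a factor of y' = dy/dx when we differentiate it.

Move every term to one side and write the relation as F(x, y) = 0. Term by term,
  d/dx[12x^3] = 36x^2
  d/dx[-xy] = -x·y' - y
  d/dx[12y^3] = 36y^2·y'

The pieces without y' make up ∂F/∂x and the coefficient of y' is ∂F/∂y:
  ∂F/∂x = 36x^2 - y,
  ∂F/∂y = -x + 36y^2.

Since d/dx[F] = ∂F/∂x + (∂F/∂y)·y' = 0, solve for y':
  (∂F/∂y)·y' = -∂F/∂x
  dy/dx = -(∂F/∂x)/(∂F/∂y) = -(36x^2 - y)/(-x + 36y^2) = (36x^2 - y)/(x - 36y^2)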